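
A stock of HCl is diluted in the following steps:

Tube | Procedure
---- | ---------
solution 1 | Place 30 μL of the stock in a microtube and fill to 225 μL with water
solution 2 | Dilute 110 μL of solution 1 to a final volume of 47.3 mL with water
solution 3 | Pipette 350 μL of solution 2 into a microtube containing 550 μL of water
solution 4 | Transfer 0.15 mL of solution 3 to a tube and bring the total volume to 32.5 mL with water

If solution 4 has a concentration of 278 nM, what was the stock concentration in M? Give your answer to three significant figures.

Step 1: 30 μL brought to 225 μL → factor 225/30 = 7.5
Step 2: 110 μL brought to 47.3 mL → factor 47300/110 = 430
Step 3: 350 μL + 550 μL = 900 μL total → factor 900/350 = 2.5714
Step 4: 0.15 mL brought to 32.5 mL → factor 32.5/0.15 = 216.67
Overall dilution factor = 7.5 × 430 × 2.5714 × 216.67 = 1.7968 × 10^6
Stock = 278 nM × 1.7968 × 10^6 = 4.995 × 10^8 nM = 0.500 M

0.500 M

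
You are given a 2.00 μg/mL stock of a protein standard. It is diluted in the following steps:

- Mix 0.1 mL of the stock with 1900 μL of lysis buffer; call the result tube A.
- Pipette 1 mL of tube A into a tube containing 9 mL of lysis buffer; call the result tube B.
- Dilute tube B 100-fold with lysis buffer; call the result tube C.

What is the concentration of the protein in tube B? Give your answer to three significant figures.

Step 1: 0.1 mL + 1900 μL = 2 mL total → factor 2/0.1 = 20
Step 2: 1 mL + 9 mL = 10 mL total → factor 10/1 = 10
Dilution factor through tube B = 20 × 10 = 200
[tube B] = 2.00 μg/mL / 200 = 0.0100 μg/mL

0.0100 μg/mL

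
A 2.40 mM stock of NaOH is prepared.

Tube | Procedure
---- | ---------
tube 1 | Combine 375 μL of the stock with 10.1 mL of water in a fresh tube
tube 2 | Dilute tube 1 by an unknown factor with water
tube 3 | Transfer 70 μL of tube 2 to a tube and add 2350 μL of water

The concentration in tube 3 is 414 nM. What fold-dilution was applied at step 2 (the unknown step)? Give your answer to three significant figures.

Step 1: 375 μL + 10.1 mL = 10475 μL total → factor 10475/375 = 27.933
Step 2: unknown factor x
Step 3: 70 μL + 2350 μL = 2420 μL total → factor 2420/70 = 34.571
Product of known-step factors = 965.7
Overall factor = 2.40 mM / (414 nM) = 5797.1
x = 5797.1 / 965.7 = 6.00

6.00-fold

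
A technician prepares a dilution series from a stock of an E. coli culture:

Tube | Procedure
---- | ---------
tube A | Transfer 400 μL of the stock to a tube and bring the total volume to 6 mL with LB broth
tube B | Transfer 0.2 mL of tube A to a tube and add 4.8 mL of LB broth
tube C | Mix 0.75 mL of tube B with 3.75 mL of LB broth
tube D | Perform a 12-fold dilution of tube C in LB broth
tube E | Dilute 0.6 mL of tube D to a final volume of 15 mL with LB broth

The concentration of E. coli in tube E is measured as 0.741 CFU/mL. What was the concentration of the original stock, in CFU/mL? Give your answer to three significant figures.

Step 1: 400 μL brought to 6 mL → factor 6000/400 = 15
Step 2: 0.2 mL + 4.8 mL = 5 mL total → factor 5/0.2 = 25
Step 3: 0.75 mL + 3.75 mL = 4.5 mL total → factor 4.5/0.75 = 6
Step 4: 12-fold → factor 12
Step 5: 0.6 mL brought to 15 mL → factor 15/0.6 = 25
Overall dilution factor = 15 × 25 × 6 × 12 × 25 = 6.75 × 10^5
Stock = 0.741 CFU/mL × 6.75 × 10^5 = 5.00 × 10^5 CFU/mL

5.00 × 10^5 CFU/mL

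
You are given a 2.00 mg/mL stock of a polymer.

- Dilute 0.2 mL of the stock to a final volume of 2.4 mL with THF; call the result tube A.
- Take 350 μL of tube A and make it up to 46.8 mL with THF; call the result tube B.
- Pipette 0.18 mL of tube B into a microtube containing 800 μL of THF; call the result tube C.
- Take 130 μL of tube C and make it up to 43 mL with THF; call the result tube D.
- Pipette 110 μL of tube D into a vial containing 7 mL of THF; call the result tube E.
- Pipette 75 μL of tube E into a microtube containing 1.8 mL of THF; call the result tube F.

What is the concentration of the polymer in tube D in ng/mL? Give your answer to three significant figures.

Step 1: 0.2 mL brought to 2.4 mL → factor 2.4/0.2 = 12
Step 2: 350 μL brought to 46.8 mL → factor 46800/350 = 133.71
Step 3: 0.18 mL + 800 μL = 0.98 mL total → factor 0.98/0.18 = 5.4444
Step 4: 130 μL brought to 43 mL → factor 43000/130 = 330.77
Dilution factor through tube D = 12 × 133.71 × 5.4444 × 330.77 = 2.8896 × 10^6
[tube D] = 2.00 mg/mL / 2.8896 × 10^6 = 6.921 × 10^-7 mg/mL = 0.692 ng/mL

0.692 ng/mL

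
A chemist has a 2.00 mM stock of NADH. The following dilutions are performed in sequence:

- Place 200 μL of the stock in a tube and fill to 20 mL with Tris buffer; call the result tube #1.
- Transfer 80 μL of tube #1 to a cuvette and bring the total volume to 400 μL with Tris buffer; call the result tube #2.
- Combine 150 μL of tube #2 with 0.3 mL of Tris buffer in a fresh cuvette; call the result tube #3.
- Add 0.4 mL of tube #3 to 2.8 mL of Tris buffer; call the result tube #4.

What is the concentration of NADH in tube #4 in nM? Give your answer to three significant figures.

167 nM

Step 1: 200 μL brought to 20 mL → factor 20000/200 = 100
Step 2: 80 μL brought to 400 μL → factor 400/80 = 5
Step 3: 150 μL + 0.3 mL = 450 μL total → factor 450/150 = 3
Step 4: 0.4 mL + 2.8 mL = 3.2 mL total → factor 3.2/0.4 = 8
Overall dilution factor = 100 × 5 × 3 × 8 = 12000
Final = 2.00 mM / 12000 = 0.0001667 mM = 167 nM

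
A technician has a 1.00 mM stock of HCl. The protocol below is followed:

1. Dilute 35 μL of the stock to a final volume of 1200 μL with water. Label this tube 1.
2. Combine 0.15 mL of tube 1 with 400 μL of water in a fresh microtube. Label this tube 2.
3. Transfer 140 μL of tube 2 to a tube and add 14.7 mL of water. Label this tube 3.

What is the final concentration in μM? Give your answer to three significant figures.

Step 1: 35 μL brought to 1200 μL → factor 1200/35 = 34.286
Step 2: 0.15 mL + 400 μL = 0.55 mL total → factor 0.55/0.15 = 3.6667
Step 3: 140 μL + 14.7 mL = 14840 μL total → factor 14840/140 = 106
Overall dilution factor = 34.286 × 3.6667 × 106 = 13326
Final = 1.00 mM / 13326 = 7.504 × 10^-5 mM = 0.0750 μM

0.0750 μM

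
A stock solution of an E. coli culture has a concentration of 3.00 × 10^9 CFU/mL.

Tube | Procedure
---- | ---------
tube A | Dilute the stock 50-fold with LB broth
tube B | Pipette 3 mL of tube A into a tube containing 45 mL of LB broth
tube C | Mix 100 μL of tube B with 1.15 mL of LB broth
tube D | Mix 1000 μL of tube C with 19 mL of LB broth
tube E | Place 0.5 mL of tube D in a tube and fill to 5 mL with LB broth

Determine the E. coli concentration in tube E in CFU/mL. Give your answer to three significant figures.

Step 1: 50-fold → factor 50
Step 2: 3 mL + 45 mL = 48 mL total → factor 48/3 = 16
Step 3: 100 μL + 1.15 mL = 1250 μL total → factor 1250/100 = 12.5
Step 4: 1000 μL + 19 mL = 20000 μL total → factor 20000/1000 = 20
Step 5: 0.5 mL brought to 5 mL → factor 5/0.5 = 10
Overall dilution factor = 50 × 16 × 12.5 × 20 × 10 = 2 × 10^6
Final = 3.00 × 10^9 CFU/mL / 2 × 10^6 = 1.50 × 10^3 CFU/mL

1.50 × 10^3 CFU/mL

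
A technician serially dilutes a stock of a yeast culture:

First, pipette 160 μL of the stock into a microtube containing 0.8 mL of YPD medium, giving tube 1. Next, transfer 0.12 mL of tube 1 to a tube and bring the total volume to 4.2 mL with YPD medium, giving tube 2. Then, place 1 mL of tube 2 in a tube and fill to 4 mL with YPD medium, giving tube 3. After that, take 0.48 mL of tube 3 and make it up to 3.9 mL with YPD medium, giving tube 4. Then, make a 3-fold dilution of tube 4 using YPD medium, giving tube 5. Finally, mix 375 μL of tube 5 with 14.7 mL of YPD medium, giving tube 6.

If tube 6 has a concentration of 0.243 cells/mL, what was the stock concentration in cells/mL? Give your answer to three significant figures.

2.00 × 10^5 cells/mL

Step 1: 160 μL + 0.8 mL = 960 μL total → factor 960/160 = 6
Step 2: 0.12 mL brought to 4.2 mL → factor 4.2/0.12 = 35
Step 3: 1 mL brought to 4 mL → factor 4/1 = 4
Step 4: 0.48 mL brought to 3.9 mL → factor 3.9/0.48 = 8.125
Step 5: 3-fold → factor 3
Step 6: 375 μL + 14.7 mL = 15075 μL total → factor 15075/375 = 40.2
Overall dilution factor = 6 × 35 × 4 × 8.125 × 3 × 40.2 = 8.231 × 10^5
Stock = 0.243 cells/mL × 8.231 × 10^5 = 2.00 × 10^5 cells/mL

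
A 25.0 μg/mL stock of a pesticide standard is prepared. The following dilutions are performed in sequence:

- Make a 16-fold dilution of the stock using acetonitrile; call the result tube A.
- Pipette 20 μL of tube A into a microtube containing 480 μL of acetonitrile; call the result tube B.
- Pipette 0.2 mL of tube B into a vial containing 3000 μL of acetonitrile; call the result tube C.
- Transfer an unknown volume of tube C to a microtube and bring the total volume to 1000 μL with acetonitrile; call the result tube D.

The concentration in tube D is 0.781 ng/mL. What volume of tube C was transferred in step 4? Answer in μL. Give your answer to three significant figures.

200 μL

Step 1: 16-fold → factor 16
Step 2: 20 μL + 480 μL = 500 μL total → factor 500/20 = 25
Step 3: 0.2 mL + 3000 μL = 3.2 mL total → factor 3.2/0.2 = 16
Step 4: v brought to 1000 μL → factor = 1000 μL/v
Product of known-step factors = 6400
Overall factor = 25.0 μg/mL / (0.781 ng/mL) = 32010
Step-4 factor = 32010 / 6400 = 5.0016
v = 1000 μL / 5.0016 = 200 μL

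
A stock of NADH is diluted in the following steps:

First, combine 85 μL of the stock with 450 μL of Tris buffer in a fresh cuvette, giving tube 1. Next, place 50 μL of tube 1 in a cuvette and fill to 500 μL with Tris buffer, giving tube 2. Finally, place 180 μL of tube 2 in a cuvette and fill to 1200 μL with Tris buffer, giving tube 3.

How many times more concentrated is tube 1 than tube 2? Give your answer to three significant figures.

10.0

Step 1: 85 μL + 450 μL = 535 μL total → factor 535/85 = 6.2941
Step 2: 50 μL brought to 500 μL → factor 500/50 = 10
Dilution factor to tube 1 = 6.2941; to tube 2 = 62.941
[tube 1]/[tube 2] = (factor to tube 2)/(factor to tube 1) = 62.941/6.2941 = 10.0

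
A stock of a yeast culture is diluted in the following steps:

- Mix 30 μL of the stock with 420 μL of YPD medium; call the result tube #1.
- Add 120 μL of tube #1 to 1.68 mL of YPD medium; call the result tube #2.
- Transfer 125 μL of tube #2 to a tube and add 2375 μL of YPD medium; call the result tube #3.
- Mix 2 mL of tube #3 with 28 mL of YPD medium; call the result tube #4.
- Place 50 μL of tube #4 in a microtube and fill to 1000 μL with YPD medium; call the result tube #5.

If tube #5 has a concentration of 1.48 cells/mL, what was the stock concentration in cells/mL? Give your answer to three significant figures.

Step 1: 30 μL + 420 μL = 450 μL total → factor 450/30 = 15
Step 2: 120 μL + 1.68 mL = 1800 μL total → factor 1800/120 = 15
Step 3: 125 μL + 2375 μL = 2500 μL total → factor 2500/125 = 20
Step 4: 2 mL + 28 mL = 30 mL total → factor 30/2 = 15
Step 5: 50 μL brought to 1000 μL → factor 1000/50 = 20
Overall dilution factor = 15 × 15 × 20 × 15 × 20 = 1.35 × 10^6
Stock = 1.48 cells/mL × 1.35 × 10^6 = 2.00 × 10^6 cells/mL

2.00 × 10^6 cells/mL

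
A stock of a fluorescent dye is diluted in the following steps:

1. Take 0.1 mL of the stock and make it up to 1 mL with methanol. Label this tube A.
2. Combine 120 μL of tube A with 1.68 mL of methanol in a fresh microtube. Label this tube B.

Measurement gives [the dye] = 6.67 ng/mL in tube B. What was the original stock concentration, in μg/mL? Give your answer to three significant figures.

Step 1: 0.1 mL brought to 1 mL → factor 1/0.1 = 10
Step 2: 120 μL + 1.68 mL = 1800 μL total → factor 1800/120 = 15
Overall dilution factor = 10 × 15 = 150
Stock = 6.67 ng/mL × 150 = 1000 ng/mL = 1.00 μg/mL

1.00 μg/mL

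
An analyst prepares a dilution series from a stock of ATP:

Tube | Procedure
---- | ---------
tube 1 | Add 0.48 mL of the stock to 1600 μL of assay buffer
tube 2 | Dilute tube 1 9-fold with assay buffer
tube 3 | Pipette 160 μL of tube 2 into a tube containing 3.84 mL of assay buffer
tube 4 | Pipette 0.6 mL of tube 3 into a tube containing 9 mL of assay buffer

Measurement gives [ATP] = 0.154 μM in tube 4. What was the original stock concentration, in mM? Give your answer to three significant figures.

Step 1: 0.48 mL + 1600 μL = 2.08 mL total → factor 2.08/0.48 = 4.3333
Step 2: 9-fold → factor 9
Step 3: 160 μL + 3.84 mL = 4000 μL total → factor 4000/160 = 25
Step 4: 0.6 mL + 9 mL = 9.6 mL total → factor 9.6/0.6 = 16
Overall dilution factor = 4.3333 × 9 × 25 × 16 = 15600
Stock = 0.154 μM × 15600 = 2402 μM = 2.40 mM

2.40 mM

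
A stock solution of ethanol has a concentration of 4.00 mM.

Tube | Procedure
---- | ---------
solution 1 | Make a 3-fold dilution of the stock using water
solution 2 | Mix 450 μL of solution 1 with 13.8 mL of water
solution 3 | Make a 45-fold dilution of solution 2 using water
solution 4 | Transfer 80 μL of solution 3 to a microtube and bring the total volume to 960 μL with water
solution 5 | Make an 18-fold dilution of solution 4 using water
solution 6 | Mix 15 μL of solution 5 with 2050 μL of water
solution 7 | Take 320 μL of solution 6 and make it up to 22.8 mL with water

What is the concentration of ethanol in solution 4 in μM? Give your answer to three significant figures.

Step 1: 3-fold → factor 3
Step 2: 450 μL + 13.8 mL = 14250 μL total → factor 14250/450 = 31.667
Step 3: 45-fold → factor 45
Step 4: 80 μL brought to 960 μL → factor 960/80 = 12
Dilution factor through solution 4 = 3 × 31.667 × 45 × 12 = 51300
[solution 4] = 4.00 mM / 51300 = 7.797 × 10^-5 mM = 0.0780 μM

0.0780 μM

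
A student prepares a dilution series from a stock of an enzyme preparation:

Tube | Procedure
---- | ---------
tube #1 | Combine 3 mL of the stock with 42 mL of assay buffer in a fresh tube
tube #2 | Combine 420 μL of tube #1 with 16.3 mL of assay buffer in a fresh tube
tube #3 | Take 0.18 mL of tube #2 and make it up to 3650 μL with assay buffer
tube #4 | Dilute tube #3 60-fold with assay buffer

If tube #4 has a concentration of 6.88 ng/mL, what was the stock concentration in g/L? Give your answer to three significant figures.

5.00 g/L

Step 1: 3 mL + 42 mL = 45 mL total → factor 45/3 = 15
Step 2: 420 μL + 16.3 mL = 16720 μL total → factor 16720/420 = 39.81
Step 3: 0.18 mL brought to 3650 μL → factor 3.65/0.18 = 20.278
Step 4: 60-fold → factor 60
Overall dilution factor = 15 × 39.81 × 20.278 × 60 = 7.2652 × 10^5
Stock = 6.88 ng/mL × 7.2652 × 10^5 = 4.998 × 10^6 ng/mL = 5.00 g/L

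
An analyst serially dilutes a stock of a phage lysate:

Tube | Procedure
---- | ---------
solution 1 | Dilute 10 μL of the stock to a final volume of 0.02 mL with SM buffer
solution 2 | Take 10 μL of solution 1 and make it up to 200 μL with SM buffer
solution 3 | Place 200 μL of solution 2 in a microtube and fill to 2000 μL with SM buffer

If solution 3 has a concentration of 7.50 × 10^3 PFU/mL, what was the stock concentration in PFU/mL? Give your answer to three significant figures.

3.00 × 10^6 PFU/mL

Step 1: 10 μL brought to 0.02 mL → factor 20/10 = 2
Step 2: 10 μL brought to 200 μL → factor 200/10 = 20
Step 3: 200 μL brought to 2000 μL → factor 2000/200 = 10
Overall dilution factor = 2 × 20 × 10 = 400
Stock = 7.50 × 10^3 PFU/mL × 400 = 3.00 × 10^6 PFU/mL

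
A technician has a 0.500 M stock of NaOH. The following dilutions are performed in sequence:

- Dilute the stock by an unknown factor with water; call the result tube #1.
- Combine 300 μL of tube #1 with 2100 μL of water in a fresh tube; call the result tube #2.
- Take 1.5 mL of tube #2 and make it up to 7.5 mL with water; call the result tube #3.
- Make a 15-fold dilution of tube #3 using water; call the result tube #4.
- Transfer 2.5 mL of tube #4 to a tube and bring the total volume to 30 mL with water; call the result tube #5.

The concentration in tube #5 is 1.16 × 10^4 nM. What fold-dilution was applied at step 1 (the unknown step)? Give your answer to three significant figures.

Step 1: unknown factor x
Step 2: 300 μL + 2100 μL = 2400 μL total → factor 2400/300 = 8
Step 3: 1.5 mL brought to 7.5 mL → factor 7.5/1.5 = 5
Step 4: 15-fold → factor 15
Step 5: 2.5 mL brought to 30 mL → factor 30/2.5 = 12
Product of known-step factors = 7200
Overall factor = 0.500 M / (1.16 × 10^4 nM) = 43103
x = 43103 / 7200 = 5.99

5.99-fold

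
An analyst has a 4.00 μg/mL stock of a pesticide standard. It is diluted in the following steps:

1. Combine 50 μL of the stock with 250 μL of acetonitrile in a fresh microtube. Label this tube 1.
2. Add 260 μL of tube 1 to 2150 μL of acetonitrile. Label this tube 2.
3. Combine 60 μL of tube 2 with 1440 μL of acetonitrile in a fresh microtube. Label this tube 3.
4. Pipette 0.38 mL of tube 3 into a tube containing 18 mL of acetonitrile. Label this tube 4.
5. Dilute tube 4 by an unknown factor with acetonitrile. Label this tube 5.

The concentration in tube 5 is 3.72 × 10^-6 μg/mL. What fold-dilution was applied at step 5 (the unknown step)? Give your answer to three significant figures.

Step 1: 50 μL + 250 μL = 300 μL total → factor 300/50 = 6
Step 2: 260 μL + 2150 μL = 2410 μL total → factor 2410/260 = 9.2692
Step 3: 60 μL + 1440 μL = 1500 μL total → factor 1500/60 = 25
Step 4: 0.38 mL + 18 mL = 18.38 mL total → factor 18.38/0.38 = 48.368
Step 5: unknown factor x
Product of known-step factors = 67251
Overall factor = 4.00 μg/mL / (3.72 × 10^-6 μg/mL) = 1.0753 × 10^6
x = 1.0753 × 10^6 / 67251 = 16.0

16.0-fold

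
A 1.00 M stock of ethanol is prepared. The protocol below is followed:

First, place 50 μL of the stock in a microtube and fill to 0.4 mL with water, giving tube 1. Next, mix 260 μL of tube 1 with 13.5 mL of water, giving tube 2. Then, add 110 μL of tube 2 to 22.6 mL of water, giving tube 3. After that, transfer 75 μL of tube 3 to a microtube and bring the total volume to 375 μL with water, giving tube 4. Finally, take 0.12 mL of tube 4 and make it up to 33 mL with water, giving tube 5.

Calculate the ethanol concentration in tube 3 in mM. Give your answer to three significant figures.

Step 1: 50 μL brought to 0.4 mL → factor 400/50 = 8
Step 2: 260 μL + 13.5 mL = 13760 μL total → factor 13760/260 = 52.923
Step 3: 110 μL + 22.6 mL = 22710 μL total → factor 22710/110 = 206.45
Dilution factor through tube 3 = 8 × 52.923 × 206.45 = 87410
[tube 3] = 1.00 M / 87410 = 1.144 × 10^-5 M = 0.0114 mM

0.0114 mM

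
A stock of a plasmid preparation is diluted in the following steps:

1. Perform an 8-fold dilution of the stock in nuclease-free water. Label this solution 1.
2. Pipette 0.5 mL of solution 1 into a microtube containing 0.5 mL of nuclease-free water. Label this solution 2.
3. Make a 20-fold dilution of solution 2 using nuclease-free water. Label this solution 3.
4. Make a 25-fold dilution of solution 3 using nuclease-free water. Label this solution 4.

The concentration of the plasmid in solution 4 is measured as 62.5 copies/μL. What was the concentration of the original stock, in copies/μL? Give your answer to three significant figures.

Step 1: 8-fold → factor 8
Step 2: 0.5 mL + 0.5 mL = 1 mL total → factor 1/0.5 = 2
Step 3: 20-fold → factor 20
Step 4: 25-fold → factor 25
Overall dilution factor = 8 × 2 × 20 × 25 = 8000
Stock = 62.5 copies/μL × 8000 = 5.00 × 10^5 copies/μL

5.00 × 10^5 copies/μL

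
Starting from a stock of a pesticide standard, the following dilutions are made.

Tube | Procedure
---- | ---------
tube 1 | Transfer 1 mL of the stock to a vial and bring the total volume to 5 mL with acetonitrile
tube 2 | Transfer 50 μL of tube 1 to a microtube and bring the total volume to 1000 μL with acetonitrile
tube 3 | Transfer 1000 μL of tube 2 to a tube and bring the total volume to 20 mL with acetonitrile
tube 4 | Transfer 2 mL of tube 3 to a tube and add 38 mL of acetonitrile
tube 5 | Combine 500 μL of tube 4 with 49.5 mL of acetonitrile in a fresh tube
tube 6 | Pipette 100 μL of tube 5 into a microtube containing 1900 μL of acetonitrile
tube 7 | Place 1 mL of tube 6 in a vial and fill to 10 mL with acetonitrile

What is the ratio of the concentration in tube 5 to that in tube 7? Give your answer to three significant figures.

Step 1: 1 mL brought to 5 mL → factor 5/1 = 5
Step 2: 50 μL brought to 1000 μL → factor 1000/50 = 20
Step 3: 1000 μL brought to 20 mL → factor 20000/1000 = 20
Step 4: 2 mL + 38 mL = 40 mL total → factor 40/2 = 20
Step 5: 500 μL + 49.5 mL = 50000 μL total → factor 50000/500 = 100
Step 6: 100 μL + 1900 μL = 2000 μL total → factor 2000/100 = 20
Step 7: 1 mL brought to 10 mL → factor 10/1 = 10
Dilution factor to tube 5 = 4 × 10^6; to tube 7 = 8 × 10^8
[tube 5]/[tube 7] = (factor to tube 7)/(factor to tube 5) = 8 × 10^8/4 × 10^6 = 200

200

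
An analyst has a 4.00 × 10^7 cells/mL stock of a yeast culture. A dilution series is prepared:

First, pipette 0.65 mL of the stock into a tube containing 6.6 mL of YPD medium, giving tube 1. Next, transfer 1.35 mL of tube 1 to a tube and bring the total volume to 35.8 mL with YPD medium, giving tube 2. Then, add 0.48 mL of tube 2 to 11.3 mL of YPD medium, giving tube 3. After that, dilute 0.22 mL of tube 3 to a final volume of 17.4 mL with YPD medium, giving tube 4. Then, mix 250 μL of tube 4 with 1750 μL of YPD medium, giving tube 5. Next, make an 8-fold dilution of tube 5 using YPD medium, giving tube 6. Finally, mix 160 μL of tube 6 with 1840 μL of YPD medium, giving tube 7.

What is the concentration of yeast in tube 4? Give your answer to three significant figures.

69.7 cells/mL

Step 1: 0.65 mL + 6.6 mL = 7.25 mL total → factor 7.25/0.65 = 11.154
Step 2: 1.35 mL brought to 35.8 mL → factor 35.8/1.35 = 26.519
Step 3: 0.48 mL + 11.3 mL = 11.78 mL total → factor 11.78/0.48 = 24.542
Step 4: 0.22 mL brought to 17.4 mL → factor 17.4/0.22 = 79.091
Dilution factor through tube 4 = 11.154 × 26.519 × 24.542 × 79.091 = 5.7412 × 10^5
[tube 4] = 4.00 × 10^7 cells/mL / 5.7412 × 10^5 = 69.7 cells/mL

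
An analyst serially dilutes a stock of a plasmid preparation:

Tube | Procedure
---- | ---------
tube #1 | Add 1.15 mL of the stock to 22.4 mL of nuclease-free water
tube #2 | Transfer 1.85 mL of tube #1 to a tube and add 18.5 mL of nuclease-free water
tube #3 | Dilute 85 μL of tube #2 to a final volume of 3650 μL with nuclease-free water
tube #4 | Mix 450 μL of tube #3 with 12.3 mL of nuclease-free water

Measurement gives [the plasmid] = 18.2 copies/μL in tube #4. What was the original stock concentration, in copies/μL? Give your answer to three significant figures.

Step 1: 1.15 mL + 22.4 mL = 23.55 mL total → factor 23.55/1.15 = 20.478
Step 2: 1.85 mL + 18.5 mL = 20.35 mL total → factor 20.35/1.85 = 11
Step 3: 85 μL brought to 3650 μL → factor 3650/85 = 42.941
Step 4: 450 μL + 12.3 mL = 12750 μL total → factor 12750/450 = 28.333
Overall dilution factor = 20.478 × 11 × 42.941 × 28.333 = 2.7407 × 10^5
Stock = 18.2 copies/μL × 2.7407 × 10^5 = 4.99 × 10^6 copies/μL

4.99 × 10^6 copies/μL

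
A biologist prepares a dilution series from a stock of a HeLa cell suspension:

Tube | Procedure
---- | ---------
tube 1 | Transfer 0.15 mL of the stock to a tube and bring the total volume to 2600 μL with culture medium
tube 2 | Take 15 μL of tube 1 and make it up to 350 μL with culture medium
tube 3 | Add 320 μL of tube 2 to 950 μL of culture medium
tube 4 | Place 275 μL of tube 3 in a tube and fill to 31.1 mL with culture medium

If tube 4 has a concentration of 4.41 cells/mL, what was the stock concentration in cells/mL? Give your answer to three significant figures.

Step 1: 0.15 mL brought to 2600 μL → factor 2.6/0.15 = 17.333
Step 2: 15 μL brought to 350 μL → factor 350/15 = 23.333
Step 3: 320 μL + 950 μL = 1270 μL total → factor 1270/320 = 3.9688
Step 4: 275 μL brought to 31.1 mL → factor 31100/275 = 113.09
Overall dilution factor = 17.333 × 23.333 × 3.9688 × 113.09 = 1.8153 × 10^5
Stock = 4.41 cells/mL × 1.8153 × 10^5 = 8.01 × 10^5 cells/mL

8.01 × 10^5 cells/mL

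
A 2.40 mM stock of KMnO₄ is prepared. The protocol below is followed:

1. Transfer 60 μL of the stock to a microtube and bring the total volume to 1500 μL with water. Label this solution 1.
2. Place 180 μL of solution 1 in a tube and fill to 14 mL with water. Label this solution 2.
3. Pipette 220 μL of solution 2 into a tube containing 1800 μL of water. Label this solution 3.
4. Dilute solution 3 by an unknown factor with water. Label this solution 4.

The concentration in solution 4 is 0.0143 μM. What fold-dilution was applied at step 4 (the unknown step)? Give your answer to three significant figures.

Step 1: 60 μL brought to 1500 μL → factor 1500/60 = 25
Step 2: 180 μL brought to 14 mL → factor 14000/180 = 77.778
Step 3: 220 μL + 1800 μL = 2020 μL total → factor 2020/220 = 9.1818
Step 4: unknown factor x
Product of known-step factors = 17854
Overall factor = 2.40 mM / (0.0143 μM) = 1.6783 × 10^5
x = 1.6783 × 10^5 / 17854 = 9.40

9.40-fold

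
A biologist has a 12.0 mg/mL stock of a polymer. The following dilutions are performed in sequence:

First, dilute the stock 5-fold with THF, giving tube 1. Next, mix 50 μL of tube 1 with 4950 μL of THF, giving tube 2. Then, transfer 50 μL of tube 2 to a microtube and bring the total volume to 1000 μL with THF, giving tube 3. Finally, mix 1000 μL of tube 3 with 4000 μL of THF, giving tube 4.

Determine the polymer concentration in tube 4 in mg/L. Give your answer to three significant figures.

0.240 mg/L

Step 1: 5-fold → factor 5
Step 2: 50 μL + 4950 μL = 5000 μL total → factor 5000/50 = 100
Step 3: 50 μL brought to 1000 μL → factor 1000/50 = 20
Step 4: 1000 μL + 4000 μL = 5000 μL total → factor 5000/1000 = 5
Overall dilution factor = 5 × 100 × 20 × 5 = 50000
Final = 12.0 mg/mL / 50000 = 0.0002400 mg/mL = 0.240 mg/L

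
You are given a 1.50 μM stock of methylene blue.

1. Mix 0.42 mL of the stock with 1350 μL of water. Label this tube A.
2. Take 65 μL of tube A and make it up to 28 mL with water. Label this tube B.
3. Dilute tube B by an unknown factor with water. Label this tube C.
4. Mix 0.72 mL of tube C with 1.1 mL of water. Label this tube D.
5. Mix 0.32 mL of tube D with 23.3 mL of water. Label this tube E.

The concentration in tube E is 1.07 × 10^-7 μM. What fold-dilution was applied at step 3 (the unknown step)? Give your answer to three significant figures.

Step 1: 0.42 mL + 1350 μL = 1.77 mL total → factor 1.77/0.42 = 4.2143
Step 2: 65 μL brought to 28 mL → factor 28000/65 = 430.77
Step 3: unknown factor x
Step 4: 0.72 mL + 1.1 mL = 1.82 mL total → factor 1.82/0.72 = 2.5278
Step 5: 0.32 mL + 23.3 mL = 23.62 mL total → factor 23.62/0.32 = 73.812
Product of known-step factors = 3.3872 × 10^5
Overall factor = 1.50 μM / (1.07 × 10^-7 μM) = 1.4019 × 10^7
x = 1.4019 × 10^7 / 3.3872 × 10^5 = 41.4

41.4-fold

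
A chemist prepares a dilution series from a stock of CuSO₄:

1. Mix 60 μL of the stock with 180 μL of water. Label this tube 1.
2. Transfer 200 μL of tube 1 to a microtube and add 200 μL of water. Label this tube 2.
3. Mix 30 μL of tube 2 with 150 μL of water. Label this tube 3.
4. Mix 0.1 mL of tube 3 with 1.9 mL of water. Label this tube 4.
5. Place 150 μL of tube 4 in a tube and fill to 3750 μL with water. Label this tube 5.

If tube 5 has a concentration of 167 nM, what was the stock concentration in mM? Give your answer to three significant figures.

Step 1: 60 μL + 180 μL = 240 μL total → factor 240/60 = 4
Step 2: 200 μL + 200 μL = 400 μL total → factor 400/200 = 2
Step 3: 30 μL + 150 μL = 180 μL total → factor 180/30 = 6
Step 4: 0.1 mL + 1.9 mL = 2 mL total → factor 2/0.1 = 20
Step 5: 150 μL brought to 3750 μL → factor 3750/150 = 25
Overall dilution factor = 4 × 2 × 6 × 20 × 25 = 24000
Stock = 167 nM × 24000 = 4.008 × 10^6 nM = 4.01 mM

4.01 mM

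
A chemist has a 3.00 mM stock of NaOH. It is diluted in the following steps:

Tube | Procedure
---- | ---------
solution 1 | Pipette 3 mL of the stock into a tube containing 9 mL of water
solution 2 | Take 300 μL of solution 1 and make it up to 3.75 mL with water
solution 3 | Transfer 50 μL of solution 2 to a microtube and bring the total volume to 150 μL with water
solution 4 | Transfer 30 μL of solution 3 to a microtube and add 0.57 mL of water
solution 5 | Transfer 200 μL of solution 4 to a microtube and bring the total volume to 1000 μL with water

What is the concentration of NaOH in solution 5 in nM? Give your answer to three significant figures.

200 nM

Step 1: 3 mL + 9 mL = 12 mL total → factor 12/3 = 4
Step 2: 300 μL brought to 3.75 mL → factor 3750/300 = 12.5
Step 3: 50 μL brought to 150 μL → factor 150/50 = 3
Step 4: 30 μL + 0.57 mL = 600 μL total → factor 600/30 = 20
Step 5: 200 μL brought to 1000 μL → factor 1000/200 = 5
Overall dilution factor = 4 × 12.5 × 3 × 20 × 5 = 15000
Final = 3.00 mM / 15000 = 0.0002000 mM = 200 nM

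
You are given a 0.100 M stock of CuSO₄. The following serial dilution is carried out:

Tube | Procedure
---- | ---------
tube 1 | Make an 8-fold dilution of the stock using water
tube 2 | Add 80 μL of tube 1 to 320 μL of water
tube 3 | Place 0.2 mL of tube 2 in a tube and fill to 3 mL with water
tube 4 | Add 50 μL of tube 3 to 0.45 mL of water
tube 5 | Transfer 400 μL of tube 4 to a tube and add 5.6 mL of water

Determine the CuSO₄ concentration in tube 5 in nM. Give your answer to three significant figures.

1.11 × 10^3 nM

Step 1: 8-fold → factor 8
Step 2: 80 μL + 320 μL = 400 μL total → factor 400/80 = 5
Step 3: 0.2 mL brought to 3 mL → factor 3/0.2 = 15
Step 4: 50 μL + 0.45 mL = 500 μL total → factor 500/50 = 10
Step 5: 400 μL + 5.6 mL = 6000 μL total → factor 6000/400 = 15
Overall dilution factor = 8 × 5 × 15 × 10 × 15 = 90000
Final = 0.100 M / 90000 = 1.111 × 10^-6 M = 1.11 × 10^3 nM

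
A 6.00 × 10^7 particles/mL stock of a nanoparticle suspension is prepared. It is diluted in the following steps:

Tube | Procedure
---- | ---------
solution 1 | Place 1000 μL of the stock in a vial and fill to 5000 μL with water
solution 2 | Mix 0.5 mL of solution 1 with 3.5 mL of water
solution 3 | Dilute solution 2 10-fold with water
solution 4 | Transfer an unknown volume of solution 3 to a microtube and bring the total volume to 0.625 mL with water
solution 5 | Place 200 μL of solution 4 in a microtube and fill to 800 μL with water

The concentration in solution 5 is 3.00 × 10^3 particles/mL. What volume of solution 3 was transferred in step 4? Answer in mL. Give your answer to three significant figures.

0.0500 mL

Step 1: 1000 μL brought to 5000 μL → factor 5000/1000 = 5
Step 2: 0.5 mL + 3.5 mL = 4 mL total → factor 4/0.5 = 8
Step 3: 10-fold → factor 10
Step 4: v brought to 0.625 mL → factor = 0.625 mL/v
Step 5: 200 μL brought to 800 μL → factor 800/200 = 4
Product of known-step factors = 1600
Overall factor = 6.00 × 10^7 particles/mL / (3.00 × 10^3 particles/mL) = 20000
Step-4 factor = 20000 / 1600 = 12.5
v = 0.625 mL / 12.5 = 0.0500 mL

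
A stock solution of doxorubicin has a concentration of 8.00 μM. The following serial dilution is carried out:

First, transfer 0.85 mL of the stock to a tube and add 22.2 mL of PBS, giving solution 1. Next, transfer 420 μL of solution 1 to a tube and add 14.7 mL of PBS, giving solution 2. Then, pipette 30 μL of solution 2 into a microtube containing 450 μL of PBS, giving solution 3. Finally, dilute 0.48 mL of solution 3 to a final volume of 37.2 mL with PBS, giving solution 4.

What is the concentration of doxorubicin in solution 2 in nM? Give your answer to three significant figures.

8.19 nM

Step 1: 0.85 mL + 22.2 mL = 23.05 mL total → factor 23.05/0.85 = 27.118
Step 2: 420 μL + 14.7 mL = 15120 μL total → factor 15120/420 = 36
Dilution factor through solution 2 = 27.118 × 36 = 976.24
[solution 2] = 8.00 μM / 976.24 = 0.008195 μM = 8.19 nM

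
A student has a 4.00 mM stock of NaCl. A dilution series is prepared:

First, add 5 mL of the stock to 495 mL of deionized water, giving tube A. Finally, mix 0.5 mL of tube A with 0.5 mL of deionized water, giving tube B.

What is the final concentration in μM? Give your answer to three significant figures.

20.0 μM

Step 1: 5 mL + 495 mL = 500 mL total → factor 500/5 = 100
Step 2: 0.5 mL + 0.5 mL = 1 mL total → factor 1/0.5 = 2
Overall dilution factor = 100 × 2 = 200
Final = 4.00 mM / 200 = 0.02000 mM = 20.0 μM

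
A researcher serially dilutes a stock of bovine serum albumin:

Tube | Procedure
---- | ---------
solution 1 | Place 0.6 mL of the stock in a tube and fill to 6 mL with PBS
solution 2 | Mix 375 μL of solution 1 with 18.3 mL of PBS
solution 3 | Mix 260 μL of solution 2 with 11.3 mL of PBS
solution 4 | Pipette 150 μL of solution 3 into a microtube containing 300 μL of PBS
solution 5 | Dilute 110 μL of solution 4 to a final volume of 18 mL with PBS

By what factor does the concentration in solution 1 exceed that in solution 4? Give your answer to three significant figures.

Step 1: 0.6 mL brought to 6 mL → factor 6/0.6 = 10
Step 2: 375 μL + 18.3 mL = 18675 μL total → factor 18675/375 = 49.8
Step 3: 260 μL + 11.3 mL = 11560 μL total → factor 11560/260 = 44.462
Step 4: 150 μL + 300 μL = 450 μL total → factor 450/150 = 3
Dilution factor to solution 1 = 10; to solution 4 = 66426
[solution 1]/[solution 4] = (factor to solution 4)/(factor to solution 1) = 66426/10 = 6.64 × 10^3

6.64 × 10^3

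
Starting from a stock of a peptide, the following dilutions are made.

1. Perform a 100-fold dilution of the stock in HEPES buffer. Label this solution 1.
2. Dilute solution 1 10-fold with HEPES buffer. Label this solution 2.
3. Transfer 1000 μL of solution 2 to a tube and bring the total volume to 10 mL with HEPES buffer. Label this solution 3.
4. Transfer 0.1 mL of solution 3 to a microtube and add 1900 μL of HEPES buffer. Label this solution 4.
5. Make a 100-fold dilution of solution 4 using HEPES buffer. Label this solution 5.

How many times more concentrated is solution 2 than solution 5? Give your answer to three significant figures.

Step 1: 100-fold → factor 100
Step 2: 10-fold → factor 10
Step 3: 1000 μL brought to 10 mL → factor 10000/1000 = 10
Step 4: 0.1 mL + 1900 μL = 2 mL total → factor 2/0.1 = 20
Step 5: 100-fold → factor 100
Dilution factor to solution 2 = 1000; to solution 5 = 2 × 10^7
[solution 2]/[solution 5] = (factor to solution 5)/(factor to solution 2) = 2 × 10^7/1000 = 2.00 × 10^4

2.00 × 10^4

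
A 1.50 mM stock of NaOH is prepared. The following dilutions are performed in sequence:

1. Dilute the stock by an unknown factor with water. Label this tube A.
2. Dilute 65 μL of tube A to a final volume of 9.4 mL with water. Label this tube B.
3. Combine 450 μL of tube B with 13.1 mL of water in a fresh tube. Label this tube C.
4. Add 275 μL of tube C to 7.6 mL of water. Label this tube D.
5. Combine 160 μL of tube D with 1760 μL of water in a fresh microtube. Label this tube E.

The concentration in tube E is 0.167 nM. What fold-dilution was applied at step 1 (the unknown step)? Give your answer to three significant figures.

Step 1: unknown factor x
Step 2: 65 μL brought to 9.4 mL → factor 9400/65 = 144.62
Step 3: 450 μL + 13.1 mL = 13550 μL total → factor 13550/450 = 30.111
Step 4: 275 μL + 7.6 mL = 7875 μL total → factor 7875/275 = 28.636
Step 5: 160 μL + 1760 μL = 1920 μL total → factor 1920/160 = 12
Product of known-step factors = 1.4964 × 10^6
Overall factor = 1.50 mM / (0.167 nM) = 8.982 × 10^6
x = 8.982 × 10^6 / 1.4964 × 10^6 = 6.00

6.00-fold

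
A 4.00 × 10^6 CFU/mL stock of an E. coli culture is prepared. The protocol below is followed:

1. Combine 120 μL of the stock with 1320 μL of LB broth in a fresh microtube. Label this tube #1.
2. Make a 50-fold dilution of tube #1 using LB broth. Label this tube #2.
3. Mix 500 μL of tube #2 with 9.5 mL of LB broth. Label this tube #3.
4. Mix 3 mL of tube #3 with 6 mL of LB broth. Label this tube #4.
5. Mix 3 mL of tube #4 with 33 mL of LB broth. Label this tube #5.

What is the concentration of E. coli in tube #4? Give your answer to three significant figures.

111 CFU/mL

Step 1: 120 μL + 1320 μL = 1440 μL total → factor 1440/120 = 12
Step 2: 50-fold → factor 50
Step 3: 500 μL + 9.5 mL = 10000 μL total → factor 10000/500 = 20
Step 4: 3 mL + 6 mL = 9 mL total → factor 9/3 = 3
Dilution factor through tube #4 = 12 × 50 × 20 × 3 = 36000
[tube #4] = 4.00 × 10^6 CFU/mL / 36000 = 111 CFU/mL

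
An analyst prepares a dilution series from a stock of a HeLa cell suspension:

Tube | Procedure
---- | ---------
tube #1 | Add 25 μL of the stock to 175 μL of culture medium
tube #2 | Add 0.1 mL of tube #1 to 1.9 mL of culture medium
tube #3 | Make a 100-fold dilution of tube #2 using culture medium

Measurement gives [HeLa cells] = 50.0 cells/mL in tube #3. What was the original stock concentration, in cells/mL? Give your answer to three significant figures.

Step 1: 25 μL + 175 μL = 200 μL total → factor 200/25 = 8
Step 2: 0.1 mL + 1.9 mL = 2 mL total → factor 2/0.1 = 20
Step 3: 100-fold → factor 100
Overall dilution factor = 8 × 20 × 100 = 16000
Stock = 50.0 cells/mL × 16000 = 8.00 × 10^5 cells/mL

8.00 × 10^5 cells/mL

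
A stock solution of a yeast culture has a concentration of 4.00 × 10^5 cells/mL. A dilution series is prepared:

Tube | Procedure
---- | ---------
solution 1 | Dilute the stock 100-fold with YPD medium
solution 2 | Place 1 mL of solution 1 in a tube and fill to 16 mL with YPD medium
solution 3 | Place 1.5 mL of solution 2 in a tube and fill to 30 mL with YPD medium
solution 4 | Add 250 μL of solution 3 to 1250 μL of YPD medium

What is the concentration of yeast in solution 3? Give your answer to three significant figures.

12.5 cells/mL

Step 1: 100-fold → factor 100
Step 2: 1 mL brought to 16 mL → factor 16/1 = 16
Step 3: 1.5 mL brought to 30 mL → factor 30/1.5 = 20
Dilution factor through solution 3 = 100 × 16 × 20 = 32000
[solution 3] = 4.00 × 10^5 cells/mL / 32000 = 12.5 cells/mL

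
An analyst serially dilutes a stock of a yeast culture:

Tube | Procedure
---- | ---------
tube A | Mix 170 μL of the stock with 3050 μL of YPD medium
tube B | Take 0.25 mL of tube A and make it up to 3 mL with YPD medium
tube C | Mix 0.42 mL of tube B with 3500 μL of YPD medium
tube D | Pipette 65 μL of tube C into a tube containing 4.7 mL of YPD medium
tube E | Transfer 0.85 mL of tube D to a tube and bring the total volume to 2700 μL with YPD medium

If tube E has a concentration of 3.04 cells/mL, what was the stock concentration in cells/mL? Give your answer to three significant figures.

1.50 × 10^6 cells/mL

Step 1: 170 μL + 3050 μL = 3220 μL total → factor 3220/170 = 18.941
Step 2: 0.25 mL brought to 3 mL → factor 3/0.25 = 12
Step 3: 0.42 mL + 3500 μL = 3.92 mL total → factor 3.92/0.42 = 9.3333
Step 4: 65 μL + 4.7 mL = 4765 μL total → factor 4765/65 = 73.308
Step 5: 0.85 mL brought to 2700 μL → factor 2.7/0.85 = 3.1765
Overall dilution factor = 18.941 × 12 × 9.3333 × 73.308 × 3.1765 = 4.9399 × 10^5
Stock = 3.04 cells/mL × 4.9399 × 10^5 = 1.50 × 10^6 cells/mL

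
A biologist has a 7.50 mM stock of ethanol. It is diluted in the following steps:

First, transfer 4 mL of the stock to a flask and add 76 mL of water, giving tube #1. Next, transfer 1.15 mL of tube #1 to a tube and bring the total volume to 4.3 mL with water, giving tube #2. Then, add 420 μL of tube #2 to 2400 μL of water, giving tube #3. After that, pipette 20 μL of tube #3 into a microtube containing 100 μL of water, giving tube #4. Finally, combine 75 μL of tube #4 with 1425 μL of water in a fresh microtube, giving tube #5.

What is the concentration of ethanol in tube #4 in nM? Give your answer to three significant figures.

2.49 × 10^3 nM

Step 1: 4 mL + 76 mL = 80 mL total → factor 80/4 = 20
Step 2: 1.15 mL brought to 4.3 mL → factor 4.3/1.15 = 3.7391
Step 3: 420 μL + 2400 μL = 2820 μL total → factor 2820/420 = 6.7143
Step 4: 20 μL + 100 μL = 120 μL total → factor 120/20 = 6
Dilution factor through tube #4 = 20 × 3.7391 × 6.7143 × 6 = 3012.7
[tube #4] = 7.50 mM / 3012.7 = 0.002489 mM = 2.49 × 10^3 nM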